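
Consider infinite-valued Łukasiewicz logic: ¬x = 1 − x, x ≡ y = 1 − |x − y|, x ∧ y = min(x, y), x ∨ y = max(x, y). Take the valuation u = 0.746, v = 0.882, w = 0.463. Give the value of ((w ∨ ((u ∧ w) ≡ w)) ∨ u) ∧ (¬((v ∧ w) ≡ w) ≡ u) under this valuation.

u ∧ w = min(0.746, 0.463) = 0.463
(u ∧ w) ≡ w = 1 − |0.463 − 0.463| = 1 − 0.000 = 1.000
w ∨ ((u ∧ w) ≡ w) = max(0.463, 1.000) = 1.000
(w ∨ ((u ∧ w) ≡ w)) ∨ u = max(1.000, 0.746) = 1.000
v ∧ w = min(0.882, 0.463) = 0.463
(v ∧ w) ≡ w = 1 − |0.463 − 0.463| = 1 − 0.000 = 1.000
¬((v ∧ w) ≡ w) = 1 − 1.000 = 0.000
¬((v ∧ w) ≡ w) ≡ u = 1 − |0.000 − 0.746| = 1 − 0.746 = 0.254
((w ∨ ((u ∧ w) ≡ w)) ∨ u) ∧ (¬((v ∧ w) ≡ w) ≡ u) = min(1.000, 0.254) = 0.254

0.254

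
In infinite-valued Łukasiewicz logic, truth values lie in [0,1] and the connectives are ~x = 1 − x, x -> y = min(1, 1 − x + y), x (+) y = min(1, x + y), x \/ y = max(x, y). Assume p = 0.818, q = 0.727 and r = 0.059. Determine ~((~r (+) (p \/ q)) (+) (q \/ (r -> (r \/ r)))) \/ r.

~r = 1 − 0.059 = 0.941
p \/ q = max(0.818, 0.727) = 0.818
~r (+) (p \/ q) = min(1, 0.941 + 0.818) = min(1, 1.759) = 1.000
r \/ r = max(0.059, 0.059) = 0.059
r -> (r \/ r) = min(1, 1 − 0.059 + 0.059) = min(1, 1.000) = 1.000
q \/ (r -> (r \/ r)) = max(0.727, 1.000) = 1.000
(~r (+) (p \/ q)) (+) (q \/ (r -> (r \/ r))) = min(1, 1.000 + 1.000) = min(1, 2.000) = 1.000
~((~r (+) (p \/ q)) (+) (q \/ (r -> (r \/ r)))) = 1 − 1.000 = 0.000
~((~r (+) (p \/ q)) (+) (q \/ (r -> (r \/ r)))) \/ r = max(0.000, 0.059) = 0.059

0.059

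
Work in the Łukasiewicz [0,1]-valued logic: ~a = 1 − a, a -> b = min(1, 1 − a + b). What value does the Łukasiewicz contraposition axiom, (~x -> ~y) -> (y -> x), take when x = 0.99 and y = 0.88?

~x = 1 − 0.99 = 0.01
~y = 1 − 0.88 = 0.12
~x -> ~y = min(1, 1 − 0.01 + 0.12) = min(1, 1.11) = 1.00
y -> x = min(1, 1 − 0.88 + 0.99) = min(1, 1.11) = 1.00
(~x -> ~y) -> (y -> x) = min(1, 1 − 1.00 + 1.00) = min(1, 1.00) = 1.00
(As expected: an axiom of Ł∞, always 1.)

1.00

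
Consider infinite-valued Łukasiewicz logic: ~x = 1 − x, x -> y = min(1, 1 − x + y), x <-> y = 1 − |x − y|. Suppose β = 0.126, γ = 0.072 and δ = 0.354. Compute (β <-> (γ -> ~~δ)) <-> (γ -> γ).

~δ = 1 − 0.354 = 0.646
~~δ = 1 − 0.646 = 0.354
γ -> ~~δ = min(1, 1 − 0.072 + 0.354) = min(1, 1.282) = 1.000
β <-> (γ -> ~~δ) = 1 − |0.126 − 1.000| = 1 − 0.874 = 0.126
γ -> γ = min(1, 1 − 0.072 + 0.072) = min(1, 1.000) = 1.000
(β <-> (γ -> ~~δ)) <-> (γ -> γ) = 1 − |0.126 − 1.000| = 1 − 0.874 = 0.126

0.126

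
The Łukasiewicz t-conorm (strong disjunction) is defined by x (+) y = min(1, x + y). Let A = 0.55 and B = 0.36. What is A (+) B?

0.91

A (+) B = min(1, 0.55 + 0.36) = min(1, 0.91) = 0.91
For comparison, the Gödel t-conorm max(x, y) would give 0.55.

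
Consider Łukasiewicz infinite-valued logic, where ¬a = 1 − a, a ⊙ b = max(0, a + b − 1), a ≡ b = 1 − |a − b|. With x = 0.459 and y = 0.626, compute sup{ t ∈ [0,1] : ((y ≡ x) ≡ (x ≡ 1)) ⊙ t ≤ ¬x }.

y ≡ x = 1 − |0.626 − 0.459| = 1 − 0.167 = 0.833
x ≡ 1 = 1 − |0.459 − 1.000| = 1 − 0.541 = 0.459
(y ≡ x) ≡ (x ≡ 1) = 1 − |0.833 − 0.459| = 1 − 0.374 = 0.626
So the left factor is (y ≡ x) ≡ (x ≡ 1) = 0.626.
¬x = 1 − 0.459 = 0.541
So the right-hand bound is ¬x = 0.541.
The residuum of the Łukasiewicz t-norm gives the supremum: min(1, 1 − 0.626 + 0.541).
1 − 0.626 + 0.541 = 0.915, so t = min(1, 0.915) = 0.915.
Check: 0.626 ⊙ 0.915 = max(0, 0.541) = 0.541 ≤ 0.541.

0.915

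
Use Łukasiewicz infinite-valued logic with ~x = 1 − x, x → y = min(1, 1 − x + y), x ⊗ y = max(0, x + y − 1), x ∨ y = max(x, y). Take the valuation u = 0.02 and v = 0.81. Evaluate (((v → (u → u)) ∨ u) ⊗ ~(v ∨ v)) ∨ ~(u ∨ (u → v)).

u → u = min(1, 1 − 0.02 + 0.02) = min(1, 1.00) = 1.00
v → (u → u) = min(1, 1 − 0.81 + 1.00) = min(1, 1.19) = 1.00
(v → (u → u)) ∨ u = max(1.00, 0.02) = 1.00
v ∨ v = max(0.81, 0.81) = 0.81
~(v ∨ v) = 1 − 0.81 = 0.19
((v → (u → u)) ∨ u) ⊗ ~(v ∨ v) = max(0, 1.00 + 0.19 − 1) = max(0, 0.19) = 0.19
u → v = min(1, 1 − 0.02 + 0.81) = min(1, 1.79) = 1.00
u ∨ (u → v) = max(0.02, 1.00) = 1.00
~(u ∨ (u → v)) = 1 − 1.00 = 0.00
(((v → (u → u)) ∨ u) ⊗ ~(v ∨ v)) ∨ ~(u ∨ (u → v)) = max(0.19, 0.00) = 0.19

0.19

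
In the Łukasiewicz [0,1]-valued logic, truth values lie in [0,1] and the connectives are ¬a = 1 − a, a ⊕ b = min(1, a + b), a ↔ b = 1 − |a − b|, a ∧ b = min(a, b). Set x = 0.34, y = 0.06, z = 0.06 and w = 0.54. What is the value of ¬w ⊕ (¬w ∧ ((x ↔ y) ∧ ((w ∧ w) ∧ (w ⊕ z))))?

¬w = 1 − 0.54 = 0.46
x ↔ y = 1 − |0.34 − 0.06| = 1 − 0.28 = 0.72
w ∧ w = min(0.54, 0.54) = 0.54
w ⊕ z = min(1, 0.54 + 0.06) = min(1, 0.60) = 0.60
(w ∧ w) ∧ (w ⊕ z) = min(0.54, 0.60) = 0.54
(x ↔ y) ∧ ((w ∧ w) ∧ (w ⊕ z)) = min(0.72, 0.54) = 0.54
¬w ∧ ((x ↔ y) ∧ ((w ∧ w) ∧ (w ⊕ z))) = min(0.46, 0.54) = 0.46
¬w ⊕ (¬w ∧ ((x ↔ y) ∧ ((w ∧ w) ∧ (w ⊕ z)))) = min(1, 0.46 + 0.46) = min(1, 0.92) = 0.92

0.92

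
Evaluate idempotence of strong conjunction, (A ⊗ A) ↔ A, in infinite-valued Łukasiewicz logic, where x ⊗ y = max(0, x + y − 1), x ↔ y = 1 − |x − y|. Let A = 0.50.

A ⊗ A = max(0, 0.50 + 0.50 − 1) = max(0, 0.00) = 0.00
(A ⊗ A) ↔ A = 1 − |0.00 − 0.50| = 1 − 0.50 = 0.50
(The value 0.50 < 1 shows this instance is not satisfied; fails in Ł∞ since a ⊗ a = max(0, 2a−1) ≠ a in general.)

0.50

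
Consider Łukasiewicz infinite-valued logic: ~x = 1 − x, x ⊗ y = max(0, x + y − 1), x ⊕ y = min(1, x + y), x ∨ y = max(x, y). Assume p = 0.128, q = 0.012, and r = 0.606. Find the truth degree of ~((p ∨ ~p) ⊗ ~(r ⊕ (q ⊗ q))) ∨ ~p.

0.872

~p = 1 − 0.128 = 0.872
p ∨ ~p = max(0.128, 0.872) = 0.872
q ⊗ q = max(0, 0.012 + 0.012 − 1) = max(0, -0.976) = 0.000
r ⊕ (q ⊗ q) = min(1, 0.606 + 0.000) = min(1, 0.606) = 0.606
~(r ⊕ (q ⊗ q)) = 1 − 0.606 = 0.394
(p ∨ ~p) ⊗ ~(r ⊕ (q ⊗ q)) = max(0, 0.872 + 0.394 − 1) = max(0, 0.266) = 0.266
~((p ∨ ~p) ⊗ ~(r ⊕ (q ⊗ q))) = 1 − 0.266 = 0.734
~((p ∨ ~p) ⊗ ~(r ⊕ (q ⊗ q))) ∨ ~p = max(0.734, 0.872) = 0.872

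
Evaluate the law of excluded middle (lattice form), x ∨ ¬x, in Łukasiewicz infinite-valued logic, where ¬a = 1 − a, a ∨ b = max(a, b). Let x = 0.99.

¬x = 1 − 0.99 = 0.01
x ∨ ¬x = max(0.99, 0.01) = 0.99
(The value 0.99 < 1 shows this instance is not satisfied; not a Ł∞-tautology — its value is max(a, 1−a).)

0.99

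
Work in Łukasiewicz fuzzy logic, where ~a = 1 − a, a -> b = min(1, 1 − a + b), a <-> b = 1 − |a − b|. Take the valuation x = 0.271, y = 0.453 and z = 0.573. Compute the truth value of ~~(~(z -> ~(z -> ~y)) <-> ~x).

~y = 1 − 0.453 = 0.547
z -> ~y = min(1, 1 − 0.573 + 0.547) = min(1, 0.974) = 0.974
~(z -> ~y) = 1 − 0.974 = 0.026
z -> ~(z -> ~y) = min(1, 1 − 0.573 + 0.026) = min(1, 0.453) = 0.453
~(z -> ~(z -> ~y)) = 1 − 0.453 = 0.547
~x = 1 − 0.271 = 0.729
~(z -> ~(z -> ~y)) <-> ~x = 1 − |0.547 − 0.729| = 1 − 0.182 = 0.818
~(~(z -> ~(z -> ~y)) <-> ~x) = 1 − 0.818 = 0.182
~~(~(z -> ~(z -> ~y)) <-> ~x) = 1 − 0.182 = 0.818

0.818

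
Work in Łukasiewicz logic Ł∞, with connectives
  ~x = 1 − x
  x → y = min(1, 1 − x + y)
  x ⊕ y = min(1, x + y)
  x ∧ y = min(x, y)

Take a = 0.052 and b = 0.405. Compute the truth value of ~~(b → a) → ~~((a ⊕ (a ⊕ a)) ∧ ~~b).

0.509

b → a = min(1, 1 − 0.405 + 0.052) = min(1, 0.647) = 0.647
~(b → a) = 1 − 0.647 = 0.353
~~(b → a) = 1 − 0.353 = 0.647
a ⊕ a = min(1, 0.052 + 0.052) = min(1, 0.104) = 0.104
a ⊕ (a ⊕ a) = min(1, 0.052 + 0.104) = min(1, 0.156) = 0.156
~b = 1 − 0.405 = 0.595
~~b = 1 − 0.595 = 0.405
(a ⊕ (a ⊕ a)) ∧ ~~b = min(0.156, 0.405) = 0.156
~((a ⊕ (a ⊕ a)) ∧ ~~b) = 1 − 0.156 = 0.844
~~((a ⊕ (a ⊕ a)) ∧ ~~b) = 1 − 0.844 = 0.156
~~(b → a) → ~~((a ⊕ (a ⊕ a)) ∧ ~~b) = min(1, 1 − 0.647 + 0.156) = min(1, 0.509) = 0.509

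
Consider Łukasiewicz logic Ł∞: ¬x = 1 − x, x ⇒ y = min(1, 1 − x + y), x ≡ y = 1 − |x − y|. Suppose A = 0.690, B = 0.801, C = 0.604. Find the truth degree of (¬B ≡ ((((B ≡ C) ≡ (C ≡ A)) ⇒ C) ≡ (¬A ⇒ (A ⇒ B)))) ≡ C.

0.880

¬B = 1 − 0.801 = 0.199
B ≡ C = 1 − |0.801 − 0.604| = 1 − 0.197 = 0.803
C ≡ A = 1 − |0.604 − 0.690| = 1 − 0.086 = 0.914
(B ≡ C) ≡ (C ≡ A) = 1 − |0.803 − 0.914| = 1 − 0.111 = 0.889
((B ≡ C) ≡ (C ≡ A)) ⇒ C = min(1, 1 − 0.889 + 0.604) = min(1, 0.715) = 0.715
¬A = 1 − 0.690 = 0.310
A ⇒ B = min(1, 1 − 0.690 + 0.801) = min(1, 1.111) = 1.000
¬A ⇒ (A ⇒ B) = min(1, 1 − 0.310 + 1.000) = min(1, 1.690) = 1.000
(((B ≡ C) ≡ (C ≡ A)) ⇒ C) ≡ (¬A ⇒ (A ⇒ B)) = 1 − |0.715 − 1.000| = 1 − 0.285 = 0.715
¬B ≡ ((((B ≡ C) ≡ (C ≡ A)) ⇒ C) ≡ (¬A ⇒ (A ⇒ B))) = 1 − |0.199 − 0.715| = 1 − 0.516 = 0.484
(¬B ≡ ((((B ≡ C) ≡ (C ≡ A)) ⇒ C) ≡ (¬A ⇒ (A ⇒ B)))) ≡ C = 1 − |0.484 − 0.604| = 1 − 0.120 = 0.880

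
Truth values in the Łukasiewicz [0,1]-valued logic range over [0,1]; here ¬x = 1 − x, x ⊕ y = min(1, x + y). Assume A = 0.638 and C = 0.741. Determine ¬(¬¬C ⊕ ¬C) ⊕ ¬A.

0.362

¬C = 1 − 0.741 = 0.259
¬¬C = 1 − 0.259 = 0.741
¬¬C ⊕ ¬C = min(1, 0.741 + 0.259) = min(1, 1.000) = 1.000
¬(¬¬C ⊕ ¬C) = 1 − 1.000 = 0.000
¬A = 1 − 0.638 = 0.362
¬(¬¬C ⊕ ¬C) ⊕ ¬A = min(1, 0.000 + 0.362) = min(1, 0.362) = 0.362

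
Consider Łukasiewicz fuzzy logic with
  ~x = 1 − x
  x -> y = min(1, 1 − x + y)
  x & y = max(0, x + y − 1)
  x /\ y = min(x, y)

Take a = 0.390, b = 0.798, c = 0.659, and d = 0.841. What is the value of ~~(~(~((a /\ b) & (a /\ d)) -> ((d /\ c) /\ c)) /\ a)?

0.341

a /\ b = min(0.390, 0.798) = 0.390
a /\ d = min(0.390, 0.841) = 0.390
(a /\ b) & (a /\ d) = max(0, 0.390 + 0.390 − 1) = max(0, -0.220) = 0.000
~((a /\ b) & (a /\ d)) = 1 − 0.000 = 1.000
d /\ c = min(0.841, 0.659) = 0.659
(d /\ c) /\ c = min(0.659, 0.659) = 0.659
~((a /\ b) & (a /\ d)) -> ((d /\ c) /\ c) = min(1, 1 − 1.000 + 0.659) = min(1, 0.659) = 0.659
~(~((a /\ b) & (a /\ d)) -> ((d /\ c) /\ c)) = 1 − 0.659 = 0.341
~(~((a /\ b) & (a /\ d)) -> ((d /\ c) /\ c)) /\ a = min(0.341, 0.390) = 0.341
~(~(~((a /\ b) & (a /\ d)) -> ((d /\ c) /\ c)) /\ a) = 1 − 0.341 = 0.659
~~(~(~((a /\ b) & (a /\ d)) -> ((d /\ c) /\ c)) /\ a) = 1 − 0.659 = 0.341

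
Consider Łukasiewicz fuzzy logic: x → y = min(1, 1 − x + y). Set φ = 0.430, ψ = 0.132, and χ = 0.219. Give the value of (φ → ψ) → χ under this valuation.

0.517

φ → ψ = min(1, 1 − 0.430 + 0.132) = min(1, 0.702) = 0.702
(φ → ψ) → χ = min(1, 1 − 0.702 + 0.219) = min(1, 0.517) = 0.517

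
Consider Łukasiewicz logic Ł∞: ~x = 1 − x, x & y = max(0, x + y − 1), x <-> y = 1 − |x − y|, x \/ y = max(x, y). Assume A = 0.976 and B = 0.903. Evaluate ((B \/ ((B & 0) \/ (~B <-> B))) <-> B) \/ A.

1.000

B & 0 = max(0, 0.903 + 0.000 − 1) = max(0, -0.097) = 0.000
~B = 1 − 0.903 = 0.097
~B <-> B = 1 − |0.097 − 0.903| = 1 − 0.806 = 0.194
(B & 0) \/ (~B <-> B) = max(0.000, 0.194) = 0.194
B \/ ((B & 0) \/ (~B <-> B)) = max(0.903, 0.194) = 0.903
(B \/ ((B & 0) \/ (~B <-> B))) <-> B = 1 − |0.903 − 0.903| = 1 − 0.000 = 1.000
((B \/ ((B & 0) \/ (~B <-> B))) <-> B) \/ A = max(1.000, 0.976) = 1.000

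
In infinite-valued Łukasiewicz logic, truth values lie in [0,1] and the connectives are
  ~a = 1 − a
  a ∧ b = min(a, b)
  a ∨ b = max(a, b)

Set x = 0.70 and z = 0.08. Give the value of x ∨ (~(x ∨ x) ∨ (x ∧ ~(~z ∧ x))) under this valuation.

x ∨ x = max(0.70, 0.70) = 0.70
~(x ∨ x) = 1 − 0.70 = 0.30
~z = 1 − 0.08 = 0.92
~z ∧ x = min(0.92, 0.70) = 0.70
~(~z ∧ x) = 1 − 0.70 = 0.30
x ∧ ~(~z ∧ x) = min(0.70, 0.30) = 0.30
~(x ∨ x) ∨ (x ∧ ~(~z ∧ x)) = max(0.30, 0.30) = 0.30
x ∨ (~(x ∨ x) ∨ (x ∧ ~(~z ∧ x))) = max(0.70, 0.30) = 0.70

0.70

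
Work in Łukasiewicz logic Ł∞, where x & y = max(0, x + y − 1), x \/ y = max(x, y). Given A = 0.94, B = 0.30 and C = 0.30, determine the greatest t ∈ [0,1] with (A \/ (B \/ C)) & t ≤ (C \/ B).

0.36

B \/ C = max(0.30, 0.30) = 0.30
A \/ (B \/ C) = max(0.94, 0.30) = 0.94
So the left factor is A \/ (B \/ C) = 0.94.
C \/ B = max(0.30, 0.30) = 0.30
So the right-hand bound is C \/ B = 0.30.
The residuum of the Łukasiewicz t-norm gives the supremum: min(1, 1 − 0.94 + 0.30).
1 − 0.94 + 0.30 = 0.36, so t = min(1, 0.36) = 0.36.
Check: 0.94 & 0.36 = max(0, 0.30) = 0.30 ≤ 0.30.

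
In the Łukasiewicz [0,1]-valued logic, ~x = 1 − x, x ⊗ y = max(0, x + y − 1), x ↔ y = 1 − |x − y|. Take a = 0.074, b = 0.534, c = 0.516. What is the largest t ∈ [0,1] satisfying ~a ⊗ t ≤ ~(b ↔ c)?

0.092

~a = 1 − 0.074 = 0.926
So the left factor is ~a = 0.926.
b ↔ c = 1 − |0.534 − 0.516| = 1 − 0.018 = 0.982
~(b ↔ c) = 1 − 0.982 = 0.018
So the right-hand bound is ~(b ↔ c) = 0.018.
The residuum of the Łukasiewicz t-norm gives the supremum: min(1, 1 − 0.926 + 0.018).
1 − 0.926 + 0.018 = 0.092, so t = min(1, 0.092) = 0.092.
Check: 0.926 ⊗ 0.092 = max(0, 0.018) = 0.018 ≤ 0.018.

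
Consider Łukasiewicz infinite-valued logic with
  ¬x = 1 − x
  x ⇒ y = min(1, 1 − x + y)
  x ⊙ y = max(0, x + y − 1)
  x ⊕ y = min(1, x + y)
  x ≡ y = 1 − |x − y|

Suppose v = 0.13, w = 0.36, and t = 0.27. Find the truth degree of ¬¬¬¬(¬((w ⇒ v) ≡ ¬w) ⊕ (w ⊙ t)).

w ⇒ v = min(1, 1 − 0.36 + 0.13) = min(1, 0.77) = 0.77
¬w = 1 − 0.36 = 0.64
(w ⇒ v) ≡ ¬w = 1 − |0.77 − 0.64| = 1 − 0.13 = 0.87
¬((w ⇒ v) ≡ ¬w) = 1 − 0.87 = 0.13
w ⊙ t = max(0, 0.36 + 0.27 − 1) = max(0, -0.37) = 0.00
¬((w ⇒ v) ≡ ¬w) ⊕ (w ⊙ t) = min(1, 0.13 + 0.00) = min(1, 0.13) = 0.13
¬(¬((w ⇒ v) ≡ ¬w) ⊕ (w ⊙ t)) = 1 − 0.13 = 0.87
¬¬(¬((w ⇒ v) ≡ ¬w) ⊕ (w ⊙ t)) = 1 − 0.87 = 0.13
¬¬¬(¬((w ⇒ v) ≡ ¬w) ⊕ (w ⊙ t)) = 1 − 0.13 = 0.87
¬¬¬¬(¬((w ⇒ v) ≡ ¬w) ⊕ (w ⊙ t)) = 1 − 0.87 = 0.13

0.13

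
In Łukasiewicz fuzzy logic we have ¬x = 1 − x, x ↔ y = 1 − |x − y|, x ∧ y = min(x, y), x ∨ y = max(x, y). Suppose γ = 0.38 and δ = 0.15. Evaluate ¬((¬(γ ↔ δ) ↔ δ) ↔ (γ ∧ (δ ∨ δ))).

0.77

γ ↔ δ = 1 − |0.38 − 0.15| = 1 − 0.23 = 0.77
¬(γ ↔ δ) = 1 − 0.77 = 0.23
¬(γ ↔ δ) ↔ δ = 1 − |0.23 − 0.15| = 1 − 0.08 = 0.92
δ ∨ δ = max(0.15, 0.15) = 0.15
γ ∧ (δ ∨ δ) = min(0.38, 0.15) = 0.15
(¬(γ ↔ δ) ↔ δ) ↔ (γ ∧ (δ ∨ δ)) = 1 − |0.92 − 0.15| = 1 − 0.77 = 0.23
¬((¬(γ ↔ δ) ↔ δ) ↔ (γ ∧ (δ ∨ δ))) = 1 − 0.23 = 0.77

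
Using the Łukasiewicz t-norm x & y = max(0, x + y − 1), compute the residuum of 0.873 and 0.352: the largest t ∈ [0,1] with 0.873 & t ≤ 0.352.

The residuum of the Łukasiewicz t-norm gives the supremum: min(1, 1 − 0.873 + 0.352).
1 − 0.873 + 0.352 = 0.479, so t = min(1, 0.479) = 0.479.
Check: 0.873 & 0.479 = max(0, 0.352) = 0.352 ≤ 0.352.

0.479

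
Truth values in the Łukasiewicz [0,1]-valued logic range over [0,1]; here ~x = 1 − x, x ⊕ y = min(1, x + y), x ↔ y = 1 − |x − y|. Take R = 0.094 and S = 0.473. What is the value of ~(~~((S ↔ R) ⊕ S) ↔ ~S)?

S ↔ R = 1 − |0.473 − 0.094| = 1 − 0.379 = 0.621
(S ↔ R) ⊕ S = min(1, 0.621 + 0.473) = min(1, 1.094) = 1.000
~((S ↔ R) ⊕ S) = 1 − 1.000 = 0.000
~~((S ↔ R) ⊕ S) = 1 − 0.000 = 1.000
~S = 1 − 0.473 = 0.527
~~((S ↔ R) ⊕ S) ↔ ~S = 1 − |1.000 − 0.527| = 1 − 0.473 = 0.527
~(~~((S ↔ R) ⊕ S) ↔ ~S) = 1 − 0.527 = 0.473

0.473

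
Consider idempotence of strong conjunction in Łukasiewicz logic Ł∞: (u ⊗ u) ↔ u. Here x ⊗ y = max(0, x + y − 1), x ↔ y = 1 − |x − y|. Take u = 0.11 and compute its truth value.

u ⊗ u = max(0, 0.11 + 0.11 − 1) = max(0, -0.78) = 0.00
(u ⊗ u) ↔ u = 1 − |0.00 − 0.11| = 1 − 0.11 = 0.89
(The value 0.89 < 1 shows this instance is not satisfied; fails in Ł∞ since a ⊗ a = max(0, 2a−1) ≠ a in general.)

0.89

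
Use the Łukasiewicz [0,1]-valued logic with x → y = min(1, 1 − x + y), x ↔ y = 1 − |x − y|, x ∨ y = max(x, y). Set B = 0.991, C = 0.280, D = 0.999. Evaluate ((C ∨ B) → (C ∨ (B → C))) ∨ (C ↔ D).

0.298

C ∨ B = max(0.280, 0.991) = 0.991
B → C = min(1, 1 − 0.991 + 0.280) = min(1, 0.289) = 0.289
C ∨ (B → C) = max(0.280, 0.289) = 0.289
(C ∨ B) → (C ∨ (B → C)) = min(1, 1 − 0.991 + 0.289) = min(1, 0.298) = 0.298
C ↔ D = 1 − |0.280 − 0.999| = 1 − 0.719 = 0.281
((C ∨ B) → (C ∨ (B → C))) ∨ (C ↔ D) = max(0.298, 0.281) = 0.298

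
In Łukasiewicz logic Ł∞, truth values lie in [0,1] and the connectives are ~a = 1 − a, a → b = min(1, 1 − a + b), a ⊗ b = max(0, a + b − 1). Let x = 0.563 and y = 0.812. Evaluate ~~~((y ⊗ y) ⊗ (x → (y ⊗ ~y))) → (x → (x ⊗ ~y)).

y ⊗ y = max(0, 0.812 + 0.812 − 1) = max(0, 0.624) = 0.624
~y = 1 − 0.812 = 0.188
y ⊗ ~y = max(0, 0.812 + 0.188 − 1) = max(0, 0.000) = 0.000
x → (y ⊗ ~y) = min(1, 1 − 0.563 + 0.000) = min(1, 0.437) = 0.437
(y ⊗ y) ⊗ (x → (y ⊗ ~y)) = max(0, 0.624 + 0.437 − 1) = max(0, 0.061) = 0.061
~((y ⊗ y) ⊗ (x → (y ⊗ ~y))) = 1 − 0.061 = 0.939
~~((y ⊗ y) ⊗ (x → (y ⊗ ~y))) = 1 − 0.939 = 0.061
~~~((y ⊗ y) ⊗ (x → (y ⊗ ~y))) = 1 − 0.061 = 0.939
x ⊗ ~y = max(0, 0.563 + 0.188 − 1) = max(0, -0.249) = 0.000
x → (x ⊗ ~y) = min(1, 1 − 0.563 + 0.000) = min(1, 0.437) = 0.437
~~~((y ⊗ y) ⊗ (x → (y ⊗ ~y))) → (x → (x ⊗ ~y)) = min(1, 1 − 0.939 + 0.437) = min(1, 0.498) = 0.498

0.498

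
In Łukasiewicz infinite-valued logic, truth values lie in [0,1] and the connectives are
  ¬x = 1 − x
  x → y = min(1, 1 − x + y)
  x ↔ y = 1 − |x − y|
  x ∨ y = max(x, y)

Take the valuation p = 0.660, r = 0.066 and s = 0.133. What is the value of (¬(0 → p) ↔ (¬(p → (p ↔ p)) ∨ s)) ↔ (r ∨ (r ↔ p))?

0.539

0 → p = min(1, 1 − 0.000 + 0.660) = min(1, 1.660) = 1.000
¬(0 → p) = 1 − 1.000 = 0.000
p ↔ p = 1 − |0.660 − 0.660| = 1 − 0.000 = 1.000
p → (p ↔ p) = min(1, 1 − 0.660 + 1.000) = min(1, 1.340) = 1.000
¬(p → (p ↔ p)) = 1 − 1.000 = 0.000
¬(p → (p ↔ p)) ∨ s = max(0.000, 0.133) = 0.133
¬(0 → p) ↔ (¬(p → (p ↔ p)) ∨ s) = 1 − |0.000 − 0.133| = 1 − 0.133 = 0.867
r ↔ p = 1 − |0.066 − 0.660| = 1 − 0.594 = 0.406
r ∨ (r ↔ p) = max(0.066, 0.406) = 0.406
(¬(0 → p) ↔ (¬(p → (p ↔ p)) ∨ s)) ↔ (r ∨ (r ↔ p)) = 1 − |0.867 − 0.406| = 1 − 0.461 = 0.539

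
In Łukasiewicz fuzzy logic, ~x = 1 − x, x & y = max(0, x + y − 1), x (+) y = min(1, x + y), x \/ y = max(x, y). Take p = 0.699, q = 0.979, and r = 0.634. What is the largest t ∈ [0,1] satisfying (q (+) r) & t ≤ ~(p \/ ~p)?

0.301

q (+) r = min(1, 0.979 + 0.634) = min(1, 1.613) = 1.000
So the left factor is q (+) r = 1.000.
~p = 1 − 0.699 = 0.301
p \/ ~p = max(0.699, 0.301) = 0.699
~(p \/ ~p) = 1 − 0.699 = 0.301
So the right-hand bound is ~(p \/ ~p) = 0.301.
The residuum of the Łukasiewicz t-norm gives the supremum: min(1, 1 − 1.000 + 0.301).
1 − 1.000 + 0.301 = 0.301, so t = min(1, 0.301) = 0.301.
Check: 1.000 & 0.301 = max(0, 0.301) = 0.301 ≤ 0.301.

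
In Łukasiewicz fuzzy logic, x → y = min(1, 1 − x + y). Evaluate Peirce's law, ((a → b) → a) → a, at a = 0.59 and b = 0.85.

1.00

a → b = min(1, 1 − 0.59 + 0.85) = min(1, 1.26) = 1.00
(a → b) → a = min(1, 1 − 1.00 + 0.59) = min(1, 0.59) = 0.59
((a → b) → a) → a = min(1, 1 − 0.59 + 0.59) = min(1, 1.00) = 1.00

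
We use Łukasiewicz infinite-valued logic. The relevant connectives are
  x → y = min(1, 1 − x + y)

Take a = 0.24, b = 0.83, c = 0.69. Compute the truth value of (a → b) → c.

a → b = min(1, 1 − 0.24 + 0.83) = min(1, 1.59) = 1.00
(a → b) → c = min(1, 1 − 1.00 + 0.69) = min(1, 0.69) = 0.69

0.69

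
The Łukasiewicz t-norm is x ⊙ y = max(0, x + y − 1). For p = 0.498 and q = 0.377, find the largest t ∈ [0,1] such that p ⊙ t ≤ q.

0.879

The residuum of the Łukasiewicz t-norm gives the supremum: min(1, 1 − 0.498 + 0.377).
1 − 0.498 + 0.377 = 0.879, so t = min(1, 0.879) = 0.879.
Check: 0.498 ⊙ 0.879 = max(0, 0.377) = 0.377 ≤ 0.377.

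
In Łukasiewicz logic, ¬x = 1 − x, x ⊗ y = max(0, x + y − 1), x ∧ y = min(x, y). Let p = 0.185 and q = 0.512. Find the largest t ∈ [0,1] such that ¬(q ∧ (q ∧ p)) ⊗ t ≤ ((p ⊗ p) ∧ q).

0.185

q ∧ p = min(0.512, 0.185) = 0.185
q ∧ (q ∧ p) = min(0.512, 0.185) = 0.185
¬(q ∧ (q ∧ p)) = 1 − 0.185 = 0.815
So the left factor is ¬(q ∧ (q ∧ p)) = 0.815.
p ⊗ p = max(0, 0.185 + 0.185 − 1) = max(0, -0.630) = 0.000
(p ⊗ p) ∧ q = min(0.000, 0.512) = 0.000
So the right-hand bound is (p ⊗ p) ∧ q = 0.000.
The residuum of the Łukasiewicz t-norm gives the supremum: min(1, 1 − 0.815 + 0.000).
1 − 0.815 + 0.000 = 0.185, so t = min(1, 0.185) = 0.185.
Check: 0.815 ⊗ 0.185 = max(0, 0.000) = 0.000 ≤ 0.000.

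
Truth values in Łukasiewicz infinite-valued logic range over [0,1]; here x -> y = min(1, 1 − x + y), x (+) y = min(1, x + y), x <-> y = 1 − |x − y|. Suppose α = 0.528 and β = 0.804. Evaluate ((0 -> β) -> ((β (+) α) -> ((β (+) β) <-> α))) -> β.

1.000

0 -> β = min(1, 1 − 0.000 + 0.804) = min(1, 1.804) = 1.000
β (+) α = min(1, 0.804 + 0.528) = min(1, 1.332) = 1.000
β (+) β = min(1, 0.804 + 0.804) = min(1, 1.608) = 1.000
(β (+) β) <-> α = 1 − |1.000 − 0.528| = 1 − 0.472 = 0.528
(β (+) α) -> ((β (+) β) <-> α) = min(1, 1 − 1.000 + 0.528) = min(1, 0.528) = 0.528
(0 -> β) -> ((β (+) α) -> ((β (+) β) <-> α)) = min(1, 1 − 1.000 + 0.528) = min(1, 0.528) = 0.528
((0 -> β) -> ((β (+) α) -> ((β (+) β) <-> α))) -> β = min(1, 1 − 0.528 + 0.804) = min(1, 1.276) = 1.000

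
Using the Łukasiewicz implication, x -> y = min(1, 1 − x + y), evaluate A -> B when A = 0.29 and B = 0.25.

A -> B = min(1, 1 − 0.29 + 0.25) = min(1, 0.96) = 0.96
For comparison, the Gödel implication (1 if x ≤ y else y) would give 0.25.

0.96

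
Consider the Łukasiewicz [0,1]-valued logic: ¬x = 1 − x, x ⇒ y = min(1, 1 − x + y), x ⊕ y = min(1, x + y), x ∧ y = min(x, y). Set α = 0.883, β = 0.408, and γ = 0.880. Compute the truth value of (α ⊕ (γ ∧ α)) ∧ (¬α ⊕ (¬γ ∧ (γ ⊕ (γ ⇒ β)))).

γ ∧ α = min(0.880, 0.883) = 0.880
α ⊕ (γ ∧ α) = min(1, 0.883 + 0.880) = min(1, 1.763) = 1.000
¬α = 1 − 0.883 = 0.117
¬γ = 1 − 0.880 = 0.120
γ ⇒ β = min(1, 1 − 0.880 + 0.408) = min(1, 0.528) = 0.528
γ ⊕ (γ ⇒ β) = min(1, 0.880 + 0.528) = min(1, 1.408) = 1.000
¬γ ∧ (γ ⊕ (γ ⇒ β)) = min(0.120, 1.000) = 0.120
¬α ⊕ (¬γ ∧ (γ ⊕ (γ ⇒ β))) = min(1, 0.117 + 0.120) = min(1, 0.237) = 0.237
(α ⊕ (γ ∧ α)) ∧ (¬α ⊕ (¬γ ∧ (γ ⊕ (γ ⇒ β)))) = min(1.000, 0.237) = 0.237

0.237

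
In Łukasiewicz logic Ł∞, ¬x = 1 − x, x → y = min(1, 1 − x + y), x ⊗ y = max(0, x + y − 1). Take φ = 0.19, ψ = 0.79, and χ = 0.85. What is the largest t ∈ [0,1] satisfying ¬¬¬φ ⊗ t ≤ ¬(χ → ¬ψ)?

0.83

¬φ = 1 − 0.19 = 0.81
¬¬φ = 1 − 0.81 = 0.19
¬¬¬φ = 1 − 0.19 = 0.81
So the left factor is ¬¬¬φ = 0.81.
¬ψ = 1 − 0.79 = 0.21
χ → ¬ψ = min(1, 1 − 0.85 + 0.21) = min(1, 0.36) = 0.36
¬(χ → ¬ψ) = 1 − 0.36 = 0.64
So the right-hand bound is ¬(χ → ¬ψ) = 0.64.
The residuum of the Łukasiewicz t-norm gives the supremum: min(1, 1 − 0.81 + 0.64).
1 − 0.81 + 0.64 = 0.83, so t = min(1, 0.83) = 0.83.
Check: 0.81 ⊗ 0.83 = max(0, 0.64) = 0.64 ≤ 0.64.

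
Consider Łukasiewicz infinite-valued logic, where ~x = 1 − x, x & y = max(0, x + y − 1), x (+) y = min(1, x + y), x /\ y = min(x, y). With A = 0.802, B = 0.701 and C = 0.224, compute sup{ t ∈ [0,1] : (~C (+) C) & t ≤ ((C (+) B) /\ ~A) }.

~C = 1 − 0.224 = 0.776
~C (+) C = min(1, 0.776 + 0.224) = min(1, 1.000) = 1.000
So the left factor is ~C (+) C = 1.000.
C (+) B = min(1, 0.224 + 0.701) = min(1, 0.925) = 0.925
~A = 1 − 0.802 = 0.198
(C (+) B) /\ ~A = min(0.925, 0.198) = 0.198
So the right-hand bound is (C (+) B) /\ ~A = 0.198.
The residuum of the Łukasiewicz t-norm gives the supremum: min(1, 1 − 1.000 + 0.198).
1 − 1.000 + 0.198 = 0.198, so t = min(1, 0.198) = 0.198.
Check: 1.000 & 0.198 = max(0, 0.198) = 0.198 ≤ 0.198.

0.198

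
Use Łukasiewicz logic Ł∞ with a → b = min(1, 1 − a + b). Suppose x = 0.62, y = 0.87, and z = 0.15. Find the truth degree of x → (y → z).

y → z = min(1, 1 − 0.87 + 0.15) = min(1, 0.28) = 0.28
x → (y → z) = min(1, 1 − 0.62 + 0.28) = min(1, 0.66) = 0.66

0.66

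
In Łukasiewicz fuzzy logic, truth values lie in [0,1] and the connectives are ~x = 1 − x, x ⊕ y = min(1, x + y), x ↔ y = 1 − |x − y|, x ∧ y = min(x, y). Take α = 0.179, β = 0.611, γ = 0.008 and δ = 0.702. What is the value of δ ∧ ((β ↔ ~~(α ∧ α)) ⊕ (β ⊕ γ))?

0.702

α ∧ α = min(0.179, 0.179) = 0.179
~(α ∧ α) = 1 − 0.179 = 0.821
~~(α ∧ α) = 1 − 0.821 = 0.179
β ↔ ~~(α ∧ α) = 1 − |0.611 − 0.179| = 1 − 0.432 = 0.568
β ⊕ γ = min(1, 0.611 + 0.008) = min(1, 0.619) = 0.619
(β ↔ ~~(α ∧ α)) ⊕ (β ⊕ γ) = min(1, 0.568 + 0.619) = min(1, 1.187) = 1.000
δ ∧ ((β ↔ ~~(α ∧ α)) ⊕ (β ⊕ γ)) = min(0.702, 1.000) = 0.702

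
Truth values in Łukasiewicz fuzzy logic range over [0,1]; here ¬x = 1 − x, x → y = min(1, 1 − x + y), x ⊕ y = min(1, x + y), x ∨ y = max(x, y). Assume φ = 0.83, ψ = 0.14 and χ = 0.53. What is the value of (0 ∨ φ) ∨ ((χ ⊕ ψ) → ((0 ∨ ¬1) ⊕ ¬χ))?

0.83

0 ∨ φ = max(0.00, 0.83) = 0.83
χ ⊕ ψ = min(1, 0.53 + 0.14) = min(1, 0.67) = 0.67
¬1 = 1 − 1.00 = 0.00
0 ∨ ¬1 = max(0.00, 0.00) = 0.00
¬χ = 1 − 0.53 = 0.47
(0 ∨ ¬1) ⊕ ¬χ = min(1, 0.00 + 0.47) = min(1, 0.47) = 0.47
(χ ⊕ ψ) → ((0 ∨ ¬1) ⊕ ¬χ) = min(1, 1 − 0.67 + 0.47) = min(1, 0.80) = 0.80
(0 ∨ φ) ∨ ((χ ⊕ ψ) → ((0 ∨ ¬1) ⊕ ¬χ)) = max(0.83, 0.80) = 0.83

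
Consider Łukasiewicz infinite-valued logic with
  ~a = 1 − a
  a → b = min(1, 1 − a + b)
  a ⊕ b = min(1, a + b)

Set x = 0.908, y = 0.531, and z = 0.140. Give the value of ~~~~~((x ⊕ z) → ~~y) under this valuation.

x ⊕ z = min(1, 0.908 + 0.140) = min(1, 1.048) = 1.000
~y = 1 − 0.531 = 0.469
~~y = 1 − 0.469 = 0.531
(x ⊕ z) → ~~y = min(1, 1 − 1.000 + 0.531) = min(1, 0.531) = 0.531
~((x ⊕ z) → ~~y) = 1 − 0.531 = 0.469
~~((x ⊕ z) → ~~y) = 1 − 0.469 = 0.531
~~~((x ⊕ z) → ~~y) = 1 − 0.531 = 0.469
~~~~((x ⊕ z) → ~~y) = 1 − 0.469 = 0.531
~~~~~((x ⊕ z) → ~~y) = 1 − 0.531 = 0.469

0.469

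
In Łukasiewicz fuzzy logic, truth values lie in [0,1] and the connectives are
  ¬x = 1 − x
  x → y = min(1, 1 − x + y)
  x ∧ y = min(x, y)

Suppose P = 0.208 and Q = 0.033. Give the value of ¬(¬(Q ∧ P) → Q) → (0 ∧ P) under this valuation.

Q ∧ P = min(0.033, 0.208) = 0.033
¬(Q ∧ P) = 1 − 0.033 = 0.967
¬(Q ∧ P) → Q = min(1, 1 − 0.967 + 0.033) = min(1, 0.066) = 0.066
¬(¬(Q ∧ P) → Q) = 1 − 0.066 = 0.934
0 ∧ P = min(0.000, 0.208) = 0.000
¬(¬(Q ∧ P) → Q) → (0 ∧ P) = min(1, 1 − 0.934 + 0.000) = min(1, 0.066) = 0.066

0.066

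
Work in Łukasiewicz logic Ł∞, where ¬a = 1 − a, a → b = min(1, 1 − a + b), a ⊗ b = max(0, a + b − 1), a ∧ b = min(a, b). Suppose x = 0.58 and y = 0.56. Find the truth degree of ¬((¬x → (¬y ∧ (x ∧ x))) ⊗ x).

¬x = 1 − 0.58 = 0.42
¬y = 1 − 0.56 = 0.44
x ∧ x = min(0.58, 0.58) = 0.58
¬y ∧ (x ∧ x) = min(0.44, 0.58) = 0.44
¬x → (¬y ∧ (x ∧ x)) = min(1, 1 − 0.42 + 0.44) = min(1, 1.02) = 1.00
(¬x → (¬y ∧ (x ∧ x))) ⊗ x = max(0, 1.00 + 0.58 − 1) = max(0, 0.58) = 0.58
¬((¬x → (¬y ∧ (x ∧ x))) ⊗ x) = 1 − 0.58 = 0.42

0.42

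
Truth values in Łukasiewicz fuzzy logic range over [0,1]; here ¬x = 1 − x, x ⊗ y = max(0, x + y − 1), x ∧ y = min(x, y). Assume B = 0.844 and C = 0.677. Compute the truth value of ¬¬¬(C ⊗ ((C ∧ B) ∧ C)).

C ∧ B = min(0.677, 0.844) = 0.677
(C ∧ B) ∧ C = min(0.677, 0.677) = 0.677
C ⊗ ((C ∧ B) ∧ C) = max(0, 0.677 + 0.677 − 1) = max(0, 0.354) = 0.354
¬(C ⊗ ((C ∧ B) ∧ C)) = 1 − 0.354 = 0.646
¬¬(C ⊗ ((C ∧ B) ∧ C)) = 1 − 0.646 = 0.354
¬¬¬(C ⊗ ((C ∧ B) ∧ C)) = 1 − 0.354 = 0.646

0.646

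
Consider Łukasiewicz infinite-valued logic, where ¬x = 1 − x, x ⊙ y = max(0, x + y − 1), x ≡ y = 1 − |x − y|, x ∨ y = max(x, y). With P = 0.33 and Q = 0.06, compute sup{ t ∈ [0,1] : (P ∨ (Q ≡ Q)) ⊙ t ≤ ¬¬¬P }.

0.67

Q ≡ Q = 1 − |0.06 − 0.06| = 1 − 0.00 = 1.00
P ∨ (Q ≡ Q) = max(0.33, 1.00) = 1.00
So the left factor is P ∨ (Q ≡ Q) = 1.00.
¬P = 1 − 0.33 = 0.67
¬¬P = 1 − 0.67 = 0.33
¬¬¬P = 1 − 0.33 = 0.67
So the right-hand bound is ¬¬¬P = 0.67.
The residuum of the Łukasiewicz t-norm gives the supremum: min(1, 1 − 1.00 + 0.67).
1 − 1.00 + 0.67 = 0.67, so t = min(1, 0.67) = 0.67.
Check: 1.00 ⊙ 0.67 = max(0, 0.67) = 0.67 ≤ 0.67.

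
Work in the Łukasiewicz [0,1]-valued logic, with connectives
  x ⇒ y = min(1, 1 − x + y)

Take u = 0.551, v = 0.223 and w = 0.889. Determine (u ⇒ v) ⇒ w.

1.000

u ⇒ v = min(1, 1 − 0.551 + 0.223) = min(1, 0.672) = 0.672
(u ⇒ v) ⇒ w = min(1, 1 − 0.672 + 0.889) = min(1, 1.217) = 1.000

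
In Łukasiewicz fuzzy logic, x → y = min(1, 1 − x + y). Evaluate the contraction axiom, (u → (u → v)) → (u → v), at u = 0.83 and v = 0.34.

0.83

u → v = min(1, 1 − 0.83 + 0.34) = min(1, 0.51) = 0.51
u → (u → v) = min(1, 1 − 0.83 + 0.51) = min(1, 0.68) = 0.68
(u → (u → v)) → (u → v) = min(1, 1 − 0.68 + 0.51) = min(1, 0.83) = 0.83
(The value 0.83 < 1 shows this instance is not satisfied; fails in Ł∞ (the t-norm is not idempotent).)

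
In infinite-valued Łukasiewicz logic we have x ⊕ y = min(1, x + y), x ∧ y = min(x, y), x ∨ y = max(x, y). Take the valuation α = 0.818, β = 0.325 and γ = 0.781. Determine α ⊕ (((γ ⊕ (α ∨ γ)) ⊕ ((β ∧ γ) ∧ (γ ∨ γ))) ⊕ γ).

1.000

α ∨ γ = max(0.818, 0.781) = 0.818
γ ⊕ (α ∨ γ) = min(1, 0.781 + 0.818) = min(1, 1.599) = 1.000
β ∧ γ = min(0.325, 0.781) = 0.325
γ ∨ γ = max(0.781, 0.781) = 0.781
(β ∧ γ) ∧ (γ ∨ γ) = min(0.325, 0.781) = 0.325
(γ ⊕ (α ∨ γ)) ⊕ ((β ∧ γ) ∧ (γ ∨ γ)) = min(1, 1.000 + 0.325) = min(1, 1.325) = 1.000
((γ ⊕ (α ∨ γ)) ⊕ ((β ∧ γ) ∧ (γ ∨ γ))) ⊕ γ = min(1, 1.000 + 0.781) = min(1, 1.781) = 1.000
α ⊕ (((γ ⊕ (α ∨ γ)) ⊕ ((β ∧ γ) ∧ (γ ∨ γ))) ⊕ γ) = min(1, 0.818 + 1.000) = min(1, 1.818) = 1.000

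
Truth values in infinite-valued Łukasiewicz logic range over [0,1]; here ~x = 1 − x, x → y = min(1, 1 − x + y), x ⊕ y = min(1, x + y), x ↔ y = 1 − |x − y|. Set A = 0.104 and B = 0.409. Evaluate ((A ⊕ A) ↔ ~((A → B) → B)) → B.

0.792

A ⊕ A = min(1, 0.104 + 0.104) = min(1, 0.208) = 0.208
A → B = min(1, 1 − 0.104 + 0.409) = min(1, 1.305) = 1.000
(A → B) → B = min(1, 1 − 1.000 + 0.409) = min(1, 0.409) = 0.409
~((A → B) → B) = 1 − 0.409 = 0.591
(A ⊕ A) ↔ ~((A → B) → B) = 1 − |0.208 − 0.591| = 1 − 0.383 = 0.617
((A ⊕ A) ↔ ~((A → B) → B)) → B = min(1, 1 − 0.617 + 0.409) = min(1, 0.792) = 0.792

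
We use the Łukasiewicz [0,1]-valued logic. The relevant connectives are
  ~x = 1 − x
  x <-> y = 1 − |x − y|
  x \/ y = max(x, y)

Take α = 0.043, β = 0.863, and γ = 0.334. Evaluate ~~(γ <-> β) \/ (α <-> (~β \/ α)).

0.906

γ <-> β = 1 − |0.334 − 0.863| = 1 − 0.529 = 0.471
~(γ <-> β) = 1 − 0.471 = 0.529
~~(γ <-> β) = 1 − 0.529 = 0.471
~β = 1 − 0.863 = 0.137
~β \/ α = max(0.137, 0.043) = 0.137
α <-> (~β \/ α) = 1 − |0.043 − 0.137| = 1 − 0.094 = 0.906
~~(γ <-> β) \/ (α <-> (~β \/ α)) = max(0.471, 0.906) = 0.906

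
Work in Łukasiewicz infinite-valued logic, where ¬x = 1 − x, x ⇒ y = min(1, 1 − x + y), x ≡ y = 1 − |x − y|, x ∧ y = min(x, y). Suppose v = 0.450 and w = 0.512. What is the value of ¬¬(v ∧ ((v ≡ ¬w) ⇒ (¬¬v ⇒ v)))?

0.450

¬w = 1 − 0.512 = 0.488
v ≡ ¬w = 1 − |0.450 − 0.488| = 1 − 0.038 = 0.962
¬v = 1 − 0.450 = 0.550
¬¬v = 1 − 0.550 = 0.450
¬¬v ⇒ v = min(1, 1 − 0.450 + 0.450) = min(1, 1.000) = 1.000
(v ≡ ¬w) ⇒ (¬¬v ⇒ v) = min(1, 1 − 0.962 + 1.000) = min(1, 1.038) = 1.000
v ∧ ((v ≡ ¬w) ⇒ (¬¬v ⇒ v)) = min(0.450, 1.000) = 0.450
¬(v ∧ ((v ≡ ¬w) ⇒ (¬¬v ⇒ v))) = 1 − 0.450 = 0.550
¬¬(v ∧ ((v ≡ ¬w) ⇒ (¬¬v ⇒ v))) = 1 − 0.550 = 0.450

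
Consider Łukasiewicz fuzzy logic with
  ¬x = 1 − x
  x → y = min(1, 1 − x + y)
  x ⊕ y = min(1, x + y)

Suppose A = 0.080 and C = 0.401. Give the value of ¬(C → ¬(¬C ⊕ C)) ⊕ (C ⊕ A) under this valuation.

¬C = 1 − 0.401 = 0.599
¬C ⊕ C = min(1, 0.599 + 0.401) = min(1, 1.000) = 1.000
¬(¬C ⊕ C) = 1 − 1.000 = 0.000
C → ¬(¬C ⊕ C) = min(1, 1 − 0.401 + 0.000) = min(1, 0.599) = 0.599
¬(C → ¬(¬C ⊕ C)) = 1 − 0.599 = 0.401
C ⊕ A = min(1, 0.401 + 0.080) = min(1, 0.481) = 0.481
¬(C → ¬(¬C ⊕ C)) ⊕ (C ⊕ A) = min(1, 0.401 + 0.481) = min(1, 0.882) = 0.882

0.882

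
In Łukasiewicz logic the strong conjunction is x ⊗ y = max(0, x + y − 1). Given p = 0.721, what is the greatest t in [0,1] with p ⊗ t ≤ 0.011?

0.290

The residuum of the Łukasiewicz t-norm gives the supremum: min(1, 1 − 0.721 + 0.011).
1 − 0.721 + 0.011 = 0.290, so t = min(1, 0.290) = 0.290.
Check: 0.721 ⊗ 0.290 = max(0, 0.011) = 0.011 ≤ 0.011.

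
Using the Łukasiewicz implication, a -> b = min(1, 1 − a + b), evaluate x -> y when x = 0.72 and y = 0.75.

1.00

x -> y = min(1, 1 − 0.72 + 0.75) = min(1, 1.03) = 1.00
For comparison, the Gödel implication (1 if a ≤ b else b) would give 1.00.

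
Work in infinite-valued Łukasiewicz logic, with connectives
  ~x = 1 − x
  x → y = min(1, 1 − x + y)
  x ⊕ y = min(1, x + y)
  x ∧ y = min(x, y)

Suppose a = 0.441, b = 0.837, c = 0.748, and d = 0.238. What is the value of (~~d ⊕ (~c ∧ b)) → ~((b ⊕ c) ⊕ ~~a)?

0.510

~d = 1 − 0.238 = 0.762
~~d = 1 − 0.762 = 0.238
~c = 1 − 0.748 = 0.252
~c ∧ b = min(0.252, 0.837) = 0.252
~~d ⊕ (~c ∧ b) = min(1, 0.238 + 0.252) = min(1, 0.490) = 0.490
b ⊕ c = min(1, 0.837 + 0.748) = min(1, 1.585) = 1.000
~a = 1 − 0.441 = 0.559
~~a = 1 − 0.559 = 0.441
(b ⊕ c) ⊕ ~~a = min(1, 1.000 + 0.441) = min(1, 1.441) = 1.000
~((b ⊕ c) ⊕ ~~a) = 1 − 1.000 = 0.000
(~~d ⊕ (~c ∧ b)) → ~((b ⊕ c) ⊕ ~~a) = min(1, 1 − 0.490 + 0.000) = min(1, 0.510) = 0.510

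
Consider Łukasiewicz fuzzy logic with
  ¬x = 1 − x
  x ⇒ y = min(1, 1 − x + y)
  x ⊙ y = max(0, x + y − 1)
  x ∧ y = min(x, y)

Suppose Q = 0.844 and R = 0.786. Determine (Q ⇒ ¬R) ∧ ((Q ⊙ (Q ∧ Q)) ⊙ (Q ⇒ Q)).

¬R = 1 − 0.786 = 0.214
Q ⇒ ¬R = min(1, 1 − 0.844 + 0.214) = min(1, 0.370) = 0.370
Q ∧ Q = min(0.844, 0.844) = 0.844
Q ⊙ (Q ∧ Q) = max(0, 0.844 + 0.844 − 1) = max(0, 0.688) = 0.688
Q ⇒ Q = min(1, 1 − 0.844 + 0.844) = min(1, 1.000) = 1.000
(Q ⊙ (Q ∧ Q)) ⊙ (Q ⇒ Q) = max(0, 0.688 + 1.000 − 1) = max(0, 0.688) = 0.688
(Q ⇒ ¬R) ∧ ((Q ⊙ (Q ∧ Q)) ⊙ (Q ⇒ Q)) = min(0.370, 0.688) = 0.370

0.370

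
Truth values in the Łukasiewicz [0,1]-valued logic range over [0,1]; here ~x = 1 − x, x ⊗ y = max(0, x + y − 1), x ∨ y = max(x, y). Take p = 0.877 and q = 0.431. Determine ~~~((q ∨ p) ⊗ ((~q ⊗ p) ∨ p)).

0.246

q ∨ p = max(0.431, 0.877) = 0.877
~q = 1 − 0.431 = 0.569
~q ⊗ p = max(0, 0.569 + 0.877 − 1) = max(0, 0.446) = 0.446
(~q ⊗ p) ∨ p = max(0.446, 0.877) = 0.877
(q ∨ p) ⊗ ((~q ⊗ p) ∨ p) = max(0, 0.877 + 0.877 − 1) = max(0, 0.754) = 0.754
~((q ∨ p) ⊗ ((~q ⊗ p) ∨ p)) = 1 − 0.754 = 0.246
~~((q ∨ p) ⊗ ((~q ⊗ p) ∨ p)) = 1 − 0.246 = 0.754
~~~((q ∨ p) ⊗ ((~q ⊗ p) ∨ p)) = 1 − 0.754 = 0.246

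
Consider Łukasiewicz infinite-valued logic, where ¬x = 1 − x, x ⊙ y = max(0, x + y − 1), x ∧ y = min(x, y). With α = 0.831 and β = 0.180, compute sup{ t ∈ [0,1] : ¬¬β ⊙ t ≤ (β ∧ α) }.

1.000

¬β = 1 − 0.180 = 0.820
¬¬β = 1 − 0.820 = 0.180
So the left factor is ¬¬β = 0.180.
β ∧ α = min(0.180, 0.831) = 0.180
So the right-hand bound is β ∧ α = 0.180.
The residuum of the Łukasiewicz t-norm gives the supremum: min(1, 1 − 0.180 + 0.180).
1 − 0.180 + 0.180 = 1.000, so t = min(1, 1.000) = 1.000.
Check: 0.180 ⊙ 1.000 = max(0, 0.180) = 0.180 ≤ 0.180.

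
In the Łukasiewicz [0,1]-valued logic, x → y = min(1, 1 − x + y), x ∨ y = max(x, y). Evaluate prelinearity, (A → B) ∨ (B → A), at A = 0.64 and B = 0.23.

A → B = min(1, 1 − 0.64 + 0.23) = min(1, 0.59) = 0.59
B → A = min(1, 1 − 0.23 + 0.64) = min(1, 1.41) = 1.00
(A → B) ∨ (B → A) = max(0.59, 1.00) = 1.00
(As expected: a Ł∞-tautology — holds in every MV-chain.)

1.00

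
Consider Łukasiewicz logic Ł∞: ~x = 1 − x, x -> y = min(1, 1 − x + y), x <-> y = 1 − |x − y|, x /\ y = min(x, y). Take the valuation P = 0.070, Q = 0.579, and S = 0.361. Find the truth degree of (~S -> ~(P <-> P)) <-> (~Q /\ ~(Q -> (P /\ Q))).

0.940

~S = 1 − 0.361 = 0.639
P <-> P = 1 − |0.070 − 0.070| = 1 − 0.000 = 1.000
~(P <-> P) = 1 − 1.000 = 0.000
~S -> ~(P <-> P) = min(1, 1 − 0.639 + 0.000) = min(1, 0.361) = 0.361
~Q = 1 − 0.579 = 0.421
P /\ Q = min(0.070, 0.579) = 0.070
Q -> (P /\ Q) = min(1, 1 − 0.579 + 0.070) = min(1, 0.491) = 0.491
~(Q -> (P /\ Q)) = 1 − 0.491 = 0.509
~Q /\ ~(Q -> (P /\ Q)) = min(0.421, 0.509) = 0.421
(~S -> ~(P <-> P)) <-> (~Q /\ ~(Q -> (P /\ Q))) = 1 − |0.361 − 0.421| = 1 − 0.060 = 0.940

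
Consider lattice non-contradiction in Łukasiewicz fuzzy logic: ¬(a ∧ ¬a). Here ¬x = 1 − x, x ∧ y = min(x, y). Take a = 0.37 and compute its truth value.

0.63

¬a = 1 − 0.37 = 0.63
a ∧ ¬a = min(0.37, 0.63) = 0.37
¬(a ∧ ¬a) = 1 − 0.37 = 0.63
(The value 0.63 < 1 shows this instance is not satisfied; not a Ł∞-tautology — its value is 1 − min(a, 1−a).)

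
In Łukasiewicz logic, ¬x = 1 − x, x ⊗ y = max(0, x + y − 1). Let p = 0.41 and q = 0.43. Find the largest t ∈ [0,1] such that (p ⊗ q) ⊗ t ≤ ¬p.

p ⊗ q = max(0, 0.41 + 0.43 − 1) = max(0, -0.16) = 0.00
So the left factor is p ⊗ q = 0.00.
¬p = 1 − 0.41 = 0.59
So the right-hand bound is ¬p = 0.59.
The residuum of the Łukasiewicz t-norm gives the supremum: min(1, 1 − 0.00 + 0.59).
1 − 0.00 + 0.59 = 1.59, so t = min(1, 1.59) = 1.00.
Check: 0.00 ⊗ 1.00 = max(0, 0.00) = 0.00 ≤ 0.59.

1.00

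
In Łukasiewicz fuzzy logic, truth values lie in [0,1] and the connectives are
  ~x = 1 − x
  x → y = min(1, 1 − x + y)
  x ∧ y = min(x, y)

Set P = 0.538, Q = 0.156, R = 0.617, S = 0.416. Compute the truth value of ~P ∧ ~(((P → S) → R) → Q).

0.462

~P = 1 − 0.538 = 0.462
P → S = min(1, 1 − 0.538 + 0.416) = min(1, 0.878) = 0.878
(P → S) → R = min(1, 1 − 0.878 + 0.617) = min(1, 0.739) = 0.739
((P → S) → R) → Q = min(1, 1 − 0.739 + 0.156) = min(1, 0.417) = 0.417
~(((P → S) → R) → Q) = 1 − 0.417 = 0.583
~P ∧ ~(((P → S) → R) → Q) = min(0.462, 0.583) = 0.462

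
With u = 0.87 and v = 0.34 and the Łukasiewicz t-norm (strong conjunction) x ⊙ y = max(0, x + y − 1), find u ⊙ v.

u ⊙ v = max(0, 0.87 + 0.34 − 1) = max(0, 0.21) = 0.21
For comparison, the Gödel (minimum) t-norm min(x, y) would give 0.34.

0.21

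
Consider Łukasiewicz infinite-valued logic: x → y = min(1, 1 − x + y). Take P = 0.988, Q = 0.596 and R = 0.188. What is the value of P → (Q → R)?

0.604

Q → R = min(1, 1 − 0.596 + 0.188) = min(1, 0.592) = 0.592
P → (Q → R) = min(1, 1 − 0.988 + 0.592) = min(1, 0.604) = 0.604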